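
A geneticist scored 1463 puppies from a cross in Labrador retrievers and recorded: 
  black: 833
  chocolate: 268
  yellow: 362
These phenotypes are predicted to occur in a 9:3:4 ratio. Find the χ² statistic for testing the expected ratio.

0.307

Total ratio parts = 16. Expected numbers out of 1463:
  black: 1463 × 9/16 = 822.9375
  chocolate: 1463 × 3/16 = 274.3125
  yellow: 1463 × 4/16 = 365.75
χ² = Σ (O − E)² / E
  black: (833 − 822.9375)² / 822.9375 = 0.1230
  chocolate: (268 − 274.3125)² / 274.3125 = 0.1453
  yellow: (362 − 365.75)² / 365.75 = 0.0384
χ² = 0.1230 + 0.1453 + 0.0384 = 0.3067 ≈ 0.307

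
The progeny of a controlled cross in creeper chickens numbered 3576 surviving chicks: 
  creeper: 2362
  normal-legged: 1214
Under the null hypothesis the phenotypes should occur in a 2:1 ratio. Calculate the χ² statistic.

0.609

The 2:1 ratio has 3 parts, so with N = 3576 the expected counts are:
  creeper: 3576 × 2/3 = 2384
  normal-legged: 3576 × 1/3 = 1192
χ² = Σ (O − E)² / E
  creeper: (2362 − 2384)² / 2384 = 0.2030
  normal-legged: (1214 − 1192)² / 1192 = 0.4060
χ² = 0.2030 + 0.4060 = 0.609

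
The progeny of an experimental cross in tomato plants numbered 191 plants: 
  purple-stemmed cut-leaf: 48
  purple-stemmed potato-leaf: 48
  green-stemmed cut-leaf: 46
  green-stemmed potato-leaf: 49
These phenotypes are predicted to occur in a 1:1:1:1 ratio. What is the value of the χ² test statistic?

0.099

Total ratio parts = 4. Expected numbers out of 191:
  purple-stemmed cut-leaf: 191 × 1/4 = 47.75
  purple-stemmed potato-leaf: 191 × 1/4 = 47.75
  green-stemmed cut-leaf: 191 × 1/4 = 47.75
  green-stemmed potato-leaf: 191 × 1/4 = 47.75
χ² = Σ (O − E)² / E
  purple-stemmed cut-leaf: (48 − 47.75)² / 47.75 = 0.0013
  purple-stemmed potato-leaf: (48 − 47.75)² / 47.75 = 0.0013
  green-stemmed cut-leaf: (46 − 47.75)² / 47.75 = 0.0641
  green-stemmed potato-leaf: (49 − 47.75)² / 47.75 = 0.0327
χ² = 0.0013 + 0.0013 + 0.0641 + 0.0327 = 0.0994 ≈ 0.099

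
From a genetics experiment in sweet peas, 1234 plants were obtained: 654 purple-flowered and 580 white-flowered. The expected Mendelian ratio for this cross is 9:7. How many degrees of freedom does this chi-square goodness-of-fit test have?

A goodness-of-fit test with 2 phenotype classes has df = 2 − 1 = 1.

1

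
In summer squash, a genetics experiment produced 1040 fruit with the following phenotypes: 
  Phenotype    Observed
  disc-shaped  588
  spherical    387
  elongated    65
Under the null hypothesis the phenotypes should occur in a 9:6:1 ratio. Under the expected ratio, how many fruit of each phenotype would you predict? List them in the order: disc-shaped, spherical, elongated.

Total ratio parts = 16. Expected numbers out of 1040:
  disc-shaped: 1040 × 9/16 = 585
  spherical: 1040 × 6/16 = 390
  elongated: 1040 × 1/16 = 65

585, 390, 65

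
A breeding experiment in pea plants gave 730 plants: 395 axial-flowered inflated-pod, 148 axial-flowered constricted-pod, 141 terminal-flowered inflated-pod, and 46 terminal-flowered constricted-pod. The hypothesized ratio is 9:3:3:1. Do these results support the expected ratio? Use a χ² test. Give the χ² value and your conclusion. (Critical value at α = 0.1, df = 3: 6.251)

The 9:3:3:1 ratio has 16 parts, so with N = 730 the expected counts are:
  axial-flowered inflated-pod: 730 × 9/16 = 410.625
  axial-flowered constricted-pod: 730 × 3/16 = 136.875
  terminal-flowered inflated-pod: 730 × 3/16 = 136.875
  terminal-flowered constricted-pod: 730 × 1/16 = 45.625
χ² = Σ (O − E)² / E
  axial-flowered inflated-pod: (395 − 410.625)² / 410.625 = 0.5946
  axial-flowered constricted-pod: (148 − 136.875)² / 136.875 = 0.9042
  terminal-flowered inflated-pod: (141 − 136.875)² / 136.875 = 0.1243
  terminal-flowered constricted-pod: (46 − 45.625)² / 45.625 = 0.0031
χ² = 0.5946 + 0.9042 + 0.1243 + 0.0031 = 1.6262 ≈ 1.626
Degrees of freedom = 4 − 1 = 3; critical value at α = 0.1 is 6.251.
Since 1.626 < 6.251, we fail to reject the null hypothesis — the data are consistent with the 9:3:3:1 ratio.

1.626; consistent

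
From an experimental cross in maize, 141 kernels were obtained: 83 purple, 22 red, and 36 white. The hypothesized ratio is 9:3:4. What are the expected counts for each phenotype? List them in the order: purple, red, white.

79.3125, 26.4375, 35.25

The 9:3:4 ratio has 16 parts, so with N = 141 the expected counts are:
  purple: 141 × 9/16 = 79.3125
  red: 141 × 3/16 = 26.4375
  white: 141 × 4/16 = 35.25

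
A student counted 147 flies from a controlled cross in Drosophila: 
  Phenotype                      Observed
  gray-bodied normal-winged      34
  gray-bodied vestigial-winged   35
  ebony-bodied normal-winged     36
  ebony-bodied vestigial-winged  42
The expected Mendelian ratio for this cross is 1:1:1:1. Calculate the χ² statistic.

1.054

Total ratio parts = 4. Expected numbers out of 147:
  gray-bodied normal-winged: 147 × 1/4 = 36.75
  gray-bodied vestigial-winged: 147 × 1/4 = 36.75
  ebony-bodied normal-winged: 147 × 1/4 = 36.75
  ebony-bodied vestigial-winged: 147 × 1/4 = 36.75
χ² = Σ (O − E)² / E
  gray-bodied normal-winged: (34 − 36.75)² / 36.75 = 0.2058
  gray-bodied vestigial-winged: (35 − 36.75)² / 36.75 = 0.0833
  ebony-bodied normal-winged: (36 − 36.75)² / 36.75 = 0.0153
  ebony-bodied vestigial-winged: (42 − 36.75)² / 36.75 = 0.7500
χ² = 0.2058 + 0.0833 + 0.0153 + 0.7500 = 1.0544 ≈ 1.054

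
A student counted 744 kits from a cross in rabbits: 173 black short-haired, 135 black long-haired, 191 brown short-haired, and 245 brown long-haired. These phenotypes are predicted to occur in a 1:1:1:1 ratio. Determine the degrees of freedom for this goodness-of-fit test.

3

A goodness-of-fit test with 4 phenotype classes has df = 4 − 1 = 3.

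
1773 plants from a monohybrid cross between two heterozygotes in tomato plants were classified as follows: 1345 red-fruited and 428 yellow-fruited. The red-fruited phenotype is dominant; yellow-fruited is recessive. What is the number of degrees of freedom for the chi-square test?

For a monohybrid cross between heterozygotes with complete dominance, the expected phenotypic ratio is 3:1.
A goodness-of-fit test with 2 phenotype classes has df = 2 − 1 = 1.

1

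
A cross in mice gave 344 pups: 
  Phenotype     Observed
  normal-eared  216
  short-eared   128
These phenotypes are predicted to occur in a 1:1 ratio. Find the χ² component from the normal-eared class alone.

11.256

Under the 1:1 hypothesis (Σ ratio = 2, N = 344):
  normal-eared: 344 × 1/2 = 172
  short-eared: 344 × 1/2 = 172
Contribution of normal-eared: (216 − 172)² / 172 = 11.2558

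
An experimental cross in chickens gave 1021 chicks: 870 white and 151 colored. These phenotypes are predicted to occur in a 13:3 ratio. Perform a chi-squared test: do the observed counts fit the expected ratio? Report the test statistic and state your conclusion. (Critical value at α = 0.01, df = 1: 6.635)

10.513; not consistent

The 13:3 ratio has 16 parts, so with N = 1021 the expected counts are:
  white: 1021 × 13/16 = 829.5625
  colored: 1021 × 3/16 = 191.4375
χ² = Σ (O − E)² / E
  white: (870 − 829.5625)² / 829.5625 = 1.9711
  colored: (151 − 191.4375)² / 191.4375 = 8.5416
χ² = 1.9711 + 8.5416 = 10.5127 ≈ 10.513
Degrees of freedom = 2 − 1 = 1; critical value at α = 0.01 is 6.635.
Since 10.513 > 6.635, we reject the null hypothesis — the data do not fit the 13:3 ratio.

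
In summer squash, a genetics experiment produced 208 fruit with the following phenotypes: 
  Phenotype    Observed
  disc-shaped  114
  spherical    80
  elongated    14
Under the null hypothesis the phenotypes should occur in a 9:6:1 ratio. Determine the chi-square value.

0.205

Total ratio parts = 16. Expected numbers out of 208:
  disc-shaped: 208 × 9/16 = 117
  spherical: 208 × 6/16 = 78
  elongated: 208 × 1/16 = 13
χ² = Σ (O − E)² / E
  disc-shaped: (114 − 117)² / 117 = 0.0769
  spherical: (80 − 78)² / 78 = 0.0513
  elongated: (14 − 13)² / 13 = 0.0769
χ² = 0.0769 + 0.0513 + 0.0769 = 0.2051 ≈ 0.205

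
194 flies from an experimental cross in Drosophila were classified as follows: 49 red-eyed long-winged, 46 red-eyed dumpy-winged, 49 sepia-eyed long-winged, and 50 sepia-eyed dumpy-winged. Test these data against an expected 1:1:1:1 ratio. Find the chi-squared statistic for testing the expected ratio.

Under the 1:1:1:1 hypothesis (Σ ratio = 4, N = 194):
  red-eyed long-winged: 194 × 1/4 = 48.5
  red-eyed dumpy-winged: 194 × 1/4 = 48.5
  sepia-eyed long-winged: 194 × 1/4 = 48.5
  sepia-eyed dumpy-winged: 194 × 1/4 = 48.5
χ² = Σ (O − E)² / E
  red-eyed long-winged: (49 − 48.5)² / 48.5 = 0.0052
  red-eyed dumpy-winged: (46 − 48.5)² / 48.5 = 0.1289
  sepia-eyed long-winged: (49 − 48.5)² / 48.5 = 0.0052
  sepia-eyed dumpy-winged: (50 − 48.5)² / 48.5 = 0.0464
χ² = 0.0052 + 0.1289 + 0.0052 + 0.0464 = 0.1857 ≈ 0.186

0.186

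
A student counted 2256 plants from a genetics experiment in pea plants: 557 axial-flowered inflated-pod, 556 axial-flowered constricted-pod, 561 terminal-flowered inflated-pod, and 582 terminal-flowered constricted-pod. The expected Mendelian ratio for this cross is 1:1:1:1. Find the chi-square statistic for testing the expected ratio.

The 1:1:1:1 ratio has 4 parts, so with N = 2256 the expected counts are:
  axial-flowered inflated-pod: 2256 × 1/4 = 564
  axial-flowered constricted-pod: 2256 × 1/4 = 564
  terminal-flowered inflated-pod: 2256 × 1/4 = 564
  terminal-flowered constricted-pod: 2256 × 1/4 = 564
χ² = Σ (O − E)² / E
  axial-flowered inflated-pod: (557 − 564)² / 564 = 0.0869
  axial-flowered constricted-pod: (556 − 564)² / 564 = 0.1135
  terminal-flowered inflated-pod: (561 − 564)² / 564 = 0.0160
  terminal-flowered constricted-pod: (582 − 564)² / 564 = 0.5745
χ² = 0.0869 + 0.1135 + 0.0160 + 0.5745 = 0.7909 ≈ 0.791

0.791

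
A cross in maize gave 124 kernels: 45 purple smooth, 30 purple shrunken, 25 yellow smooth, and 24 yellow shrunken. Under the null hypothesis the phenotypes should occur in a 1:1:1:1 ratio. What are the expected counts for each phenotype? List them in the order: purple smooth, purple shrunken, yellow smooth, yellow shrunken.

31, 31, 31, 31

Expected counts for N = 124 under a 1:1:1:1 ratio (total parts = 4):
  purple smooth: 124 × 1/4 = 31
  purple shrunken: 124 × 1/4 = 31
  yellow smooth: 124 × 1/4 = 31
  yellow shrunken: 124 × 1/4 = 31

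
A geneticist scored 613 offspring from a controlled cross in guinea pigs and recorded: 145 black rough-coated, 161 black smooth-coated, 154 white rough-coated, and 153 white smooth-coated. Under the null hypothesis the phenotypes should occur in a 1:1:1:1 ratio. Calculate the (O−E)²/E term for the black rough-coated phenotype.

0.444

Under the 1:1:1:1 hypothesis (Σ ratio = 4, N = 613):
  black rough-coated: 613 × 1/4 = 153.25
  black smooth-coated: 613 × 1/4 = 153.25
  white rough-coated: 613 × 1/4 = 153.25
  white smooth-coated: 613 × 1/4 = 153.25
Contribution of black rough-coated: (145 − 153.25)² / 153.25 = 0.4441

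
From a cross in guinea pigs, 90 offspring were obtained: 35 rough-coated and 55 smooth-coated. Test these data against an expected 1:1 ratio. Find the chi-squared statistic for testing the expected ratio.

The 1:1 ratio has 2 parts, so with N = 90 the expected counts are:
  rough-coated: 90 × 1/2 = 45
  smooth-coated: 90 × 1/2 = 45
χ² = Σ (O − E)² / E
  rough-coated: (35 − 45)² / 45 = 2.2222
  smooth-coated: (55 − 45)² / 45 = 2.2222
χ² = 2.2222 + 2.2222 = 4.4444 ≈ 4.444

4.444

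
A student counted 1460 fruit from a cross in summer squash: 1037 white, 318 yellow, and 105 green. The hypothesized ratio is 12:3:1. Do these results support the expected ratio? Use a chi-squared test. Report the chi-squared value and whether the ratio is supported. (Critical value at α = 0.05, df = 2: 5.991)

The 12:3:1 ratio has 16 parts, so with N = 1460 the expected counts are:
  white: 1460 × 12/16 = 1095
  yellow: 1460 × 3/16 = 273.75
  green: 1460 × 1/16 = 91.25
χ² = Σ (O − E)² / E
  white: (1037 − 1095)² / 1095 = 3.0721
  yellow: (318 − 273.75)² / 273.75 = 7.1527
  green: (105 − 91.25)² / 91.25 = 2.0719
χ² = 3.0721 + 7.1527 + 2.0719 = 12.2967 ≈ 12.297
Degrees of freedom = 3 − 1 = 2; critical value at α = 0.05 is 5.991.
Since 12.297 > 5.991, we reject the null hypothesis — the data do not fit the 12:3:1 ratio.

12.297; not consistent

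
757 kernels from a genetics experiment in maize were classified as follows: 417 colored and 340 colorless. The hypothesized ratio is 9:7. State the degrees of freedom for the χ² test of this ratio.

1

A goodness-of-fit test with 2 phenotype classes has df = 2 − 1 = 1.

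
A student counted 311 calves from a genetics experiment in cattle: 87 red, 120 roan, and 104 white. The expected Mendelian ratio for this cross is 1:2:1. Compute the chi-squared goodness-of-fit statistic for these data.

18.068

The 1:2:1 ratio has 4 parts, so with N = 311 the expected counts are:
  red: 311 × 1/4 = 77.75
  roan: 311 × 2/4 = 155.5
  white: 311 × 1/4 = 77.75
χ² = Σ (O − E)² / E
  red: (87 − 77.75)² / 77.75 = 1.1005
  roan: (120 − 155.5)² / 155.5 = 8.1045
  white: (104 − 77.75)² / 77.75 = 8.8625
χ² = 1.1005 + 8.1045 + 8.8625 = 18.0675 ≈ 18.068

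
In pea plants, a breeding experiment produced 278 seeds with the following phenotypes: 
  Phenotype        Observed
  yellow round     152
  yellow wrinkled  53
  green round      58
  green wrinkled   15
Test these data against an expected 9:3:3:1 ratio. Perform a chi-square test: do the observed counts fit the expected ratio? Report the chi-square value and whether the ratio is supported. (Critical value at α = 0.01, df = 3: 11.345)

1.124; consistent

Total ratio parts = 16. Expected numbers out of 278:
  yellow round: 278 × 9/16 = 156.375
  yellow wrinkled: 278 × 3/16 = 52.125
  green round: 278 × 3/16 = 52.125
  green wrinkled: 278 × 1/16 = 17.375
χ² = Σ (O − E)² / E
  yellow round: (152 − 156.375)² / 156.375 = 0.1224
  yellow wrinkled: (53 − 52.125)² / 52.125 = 0.0147
  green round: (58 − 52.125)² / 52.125 = 0.6622
  green wrinkled: (15 − 17.375)² / 17.375 = 0.3246
χ² = 0.1224 + 0.0147 + 0.6622 + 0.3246 = 1.1239 ≈ 1.124
Degrees of freedom = 4 − 1 = 3; critical value at α = 0.01 is 11.345.
Since 1.124 < 11.345, we fail to reject the null hypothesis — the data are consistent with the 9:3:3:1 ratio.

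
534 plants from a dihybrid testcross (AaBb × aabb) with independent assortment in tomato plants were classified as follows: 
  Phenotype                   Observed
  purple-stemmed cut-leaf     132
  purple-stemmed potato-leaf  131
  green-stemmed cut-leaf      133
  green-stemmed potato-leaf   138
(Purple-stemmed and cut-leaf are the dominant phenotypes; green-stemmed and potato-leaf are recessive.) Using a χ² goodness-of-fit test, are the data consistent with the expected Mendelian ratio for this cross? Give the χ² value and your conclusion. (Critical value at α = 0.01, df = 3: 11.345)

0.217; consistent

A dihybrid testcross with independent assortment gives a 1:1:1:1 ratio.
Total ratio parts = 4. Expected numbers out of 534:
  purple-stemmed cut-leaf: 534 × 1/4 = 133.5
  purple-stemmed potato-leaf: 534 × 1/4 = 133.5
  green-stemmed cut-leaf: 534 × 1/4 = 133.5
  green-stemmed potato-leaf: 534 × 1/4 = 133.5
χ² = Σ (O − E)² / E
  purple-stemmed cut-leaf: (132 − 133.5)² / 133.5 = 0.0169
  purple-stemmed potato-leaf: (131 − 133.5)² / 133.5 = 0.0468
  green-stemmed cut-leaf: (133 − 133.5)² / 133.5 = 0.0019
  green-stemmed potato-leaf: (138 − 133.5)² / 133.5 = 0.1517
χ² = 0.0169 + 0.0468 + 0.0019 + 0.1517 = 0.2173 ≈ 0.217
Degrees of freedom = 4 − 1 = 3; critical value at α = 0.01 is 11.345.
Since 0.217 < 11.345, we fail to reject the null hypothesis — the data are consistent with the 1:1:1:1 ratio.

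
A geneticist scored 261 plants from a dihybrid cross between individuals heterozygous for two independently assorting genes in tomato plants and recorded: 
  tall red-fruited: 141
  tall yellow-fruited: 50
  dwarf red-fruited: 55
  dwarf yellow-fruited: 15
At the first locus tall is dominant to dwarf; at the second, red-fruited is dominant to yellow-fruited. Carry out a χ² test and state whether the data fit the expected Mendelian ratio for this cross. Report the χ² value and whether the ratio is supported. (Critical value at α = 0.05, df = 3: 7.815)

1.110; consistent

A dihybrid F₂ with independent assortment and complete dominance at both loci gives a 9:3:3:1 phenotypic ratio.
Under the 9:3:3:1 hypothesis (Σ ratio = 16, N = 261):
  tall red-fruited: 261 × 9/16 = 146.8125
  tall yellow-fruited: 261 × 3/16 = 48.9375
  dwarf red-fruited: 261 × 3/16 = 48.9375
  dwarf yellow-fruited: 261 × 1/16 = 16.3125
χ² = Σ (O − E)² / E
  tall red-fruited: (141 − 146.8125)² / 146.8125 = 0.2301
  tall yellow-fruited: (50 − 48.9375)² / 48.9375 = 0.0231
  dwarf red-fruited: (55 − 48.9375)² / 48.9375 = 0.7510
  dwarf yellow-fruited: (15 − 16.3125)² / 16.3125 = 0.1056
χ² = 0.2301 + 0.0231 + 0.7510 + 0.1056 = 1.1098 ≈ 1.110
Degrees of freedom = 4 − 1 = 3; critical value at α = 0.05 is 7.815.
Since 1.110 < 7.815, we fail to reject the null hypothesis — the data are consistent with the 9:3:3:1 ratio.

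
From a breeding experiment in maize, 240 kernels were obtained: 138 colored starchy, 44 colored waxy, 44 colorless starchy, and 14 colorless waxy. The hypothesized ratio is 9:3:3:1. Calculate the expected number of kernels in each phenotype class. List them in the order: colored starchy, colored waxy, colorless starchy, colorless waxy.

Under the 9:3:3:1 hypothesis (Σ ratio = 16, N = 240):
  colored starchy: 240 × 9/16 = 135
  colored waxy: 240 × 3/16 = 45
  colorless starchy: 240 × 3/16 = 45
  colorless waxy: 240 × 1/16 = 15

135, 45, 45, 15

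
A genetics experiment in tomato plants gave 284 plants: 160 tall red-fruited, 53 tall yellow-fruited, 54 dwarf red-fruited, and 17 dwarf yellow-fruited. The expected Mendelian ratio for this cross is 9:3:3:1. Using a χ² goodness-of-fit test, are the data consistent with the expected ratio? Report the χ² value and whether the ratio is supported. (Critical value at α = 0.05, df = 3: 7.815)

Total ratio parts = 16. Expected numbers out of 284:
  tall red-fruited: 284 × 9/16 = 159.75
  tall yellow-fruited: 284 × 3/16 = 53.25
  dwarf red-fruited: 284 × 3/16 = 53.25
  dwarf yellow-fruited: 284 × 1/16 = 17.75
χ² = Σ (O − E)² / E
  tall red-fruited: (160 − 159.75)² / 159.75 = 0.0004
  tall yellow-fruited: (53 − 53.25)² / 53.25 = 0.0012
  dwarf red-fruited: (54 − 53.25)² / 53.25 = 0.0106
  dwarf yellow-fruited: (17 − 17.75)² / 17.75 = 0.0317
χ² = 0.0004 + 0.0012 + 0.0106 + 0.0317 = 0.0439 ≈ 0.044
Degrees of freedom = 4 − 1 = 3; critical value at α = 0.05 is 7.815.
Since 0.044 < 7.815, we fail to reject the null hypothesis — the data are consistent with the 9:3:3:1 ratio.

0.044; consistent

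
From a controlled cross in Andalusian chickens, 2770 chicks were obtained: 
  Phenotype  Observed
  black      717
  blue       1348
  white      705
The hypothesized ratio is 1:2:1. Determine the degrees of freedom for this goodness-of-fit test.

A goodness-of-fit test with 3 phenotype classes has df = 3 − 1 = 2.

2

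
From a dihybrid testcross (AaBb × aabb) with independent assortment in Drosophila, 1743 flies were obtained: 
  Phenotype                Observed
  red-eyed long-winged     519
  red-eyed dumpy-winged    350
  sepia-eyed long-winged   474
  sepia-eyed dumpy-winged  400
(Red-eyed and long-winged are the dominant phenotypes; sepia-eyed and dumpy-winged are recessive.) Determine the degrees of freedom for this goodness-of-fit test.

3

A dihybrid testcross with independent assortment gives a 1:1:1:1 ratio.
A goodness-of-fit test with 4 phenotype classes has df = 4 − 1 = 3.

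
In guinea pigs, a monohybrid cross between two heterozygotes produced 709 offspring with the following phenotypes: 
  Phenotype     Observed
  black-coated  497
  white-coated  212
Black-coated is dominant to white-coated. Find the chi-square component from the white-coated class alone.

6.813

For a monohybrid cross between heterozygotes with complete dominance, the expected phenotypic ratio is 3:1.
Expected counts for N = 709 under a 3:1 ratio (total parts = 4):
  black-coated: 709 × 3/4 = 531.75
  white-coated: 709 × 1/4 = 177.25
Contribution of white-coated: (212 − 177.25)² / 177.25 = 6.8128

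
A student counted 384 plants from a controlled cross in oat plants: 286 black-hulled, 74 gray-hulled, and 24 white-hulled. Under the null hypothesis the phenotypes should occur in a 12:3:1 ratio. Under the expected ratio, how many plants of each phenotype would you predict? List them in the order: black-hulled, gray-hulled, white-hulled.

Under the 12:3:1 hypothesis (Σ ratio = 16, N = 384):
  black-hulled: 384 × 12/16 = 288
  gray-hulled: 384 × 3/16 = 72
  white-hulled: 384 × 1/16 = 24

288, 72, 24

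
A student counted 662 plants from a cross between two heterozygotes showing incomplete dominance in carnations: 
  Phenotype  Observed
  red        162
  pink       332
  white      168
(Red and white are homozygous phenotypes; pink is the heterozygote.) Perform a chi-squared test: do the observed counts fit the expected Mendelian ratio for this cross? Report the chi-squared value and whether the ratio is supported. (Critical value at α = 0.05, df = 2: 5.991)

With incomplete dominance, a heterozygote × heterozygote cross gives a 1:2:1 phenotypic ratio.
Total ratio parts = 4. Expected numbers out of 662:
  red: 662 × 1/4 = 165.5
  pink: 662 × 2/4 = 331
  white: 662 × 1/4 = 165.5
χ² = Σ (O − E)² / E
  red: (162 − 165.5)² / 165.5 = 0.0740
  pink: (332 − 331)² / 331 = 0.0030
  white: (168 − 165.5)² / 165.5 = 0.0378
χ² = 0.0740 + 0.0030 + 0.0378 = 0.1148 ≈ 0.115
Degrees of freedom = 3 − 1 = 2; critical value at α = 0.05 is 5.991.
Since 0.115 < 5.991, we fail to reject the null hypothesis — the data are consistent with the 1:2:1 ratio.

0.115; consistent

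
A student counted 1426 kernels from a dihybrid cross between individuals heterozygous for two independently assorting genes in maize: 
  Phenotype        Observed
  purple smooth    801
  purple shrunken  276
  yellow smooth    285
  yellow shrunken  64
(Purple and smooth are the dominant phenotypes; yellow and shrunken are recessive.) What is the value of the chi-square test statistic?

A dihybrid F₂ with independent assortment and complete dominance at both loci gives a 9:3:3:1 phenotypic ratio.
Total ratio parts = 16. Expected numbers out of 1426:
  purple smooth: 1426 × 9/16 = 802.125
  purple shrunken: 1426 × 3/16 = 267.375
  yellow smooth: 1426 × 3/16 = 267.375
  yellow shrunken: 1426 × 1/16 = 89.125
χ² = Σ (O − E)² / E
  purple smooth: (801 − 802.125)² / 802.125 = 0.0016
  purple shrunken: (276 − 267.375)² / 267.375 = 0.2782
  yellow smooth: (285 − 267.375)² / 267.375 = 1.1618
  yellow shrunken: (64 − 89.125)² / 89.125 = 7.0829
χ² = 0.0016 + 0.2782 + 1.1618 + 7.0829 = 8.5245 ≈ 8.525

8.525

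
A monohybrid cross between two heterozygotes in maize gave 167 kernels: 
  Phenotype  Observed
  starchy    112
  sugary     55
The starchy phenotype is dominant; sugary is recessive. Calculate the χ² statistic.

5.607

For a monohybrid cross between heterozygotes with complete dominance, the expected phenotypic ratio is 3:1.
The 3:1 ratio has 4 parts, so with N = 167 the expected counts are:
  starchy: 167 × 3/4 = 125.25
  sugary: 167 × 1/4 = 41.75
χ² = Σ (O − E)² / E
  starchy: (112 − 125.25)² / 125.25 = 1.4017
  sugary: (55 − 41.75)² / 41.75 = 4.2051
χ² = 1.4017 + 4.2051 = 5.6068 ≈ 5.607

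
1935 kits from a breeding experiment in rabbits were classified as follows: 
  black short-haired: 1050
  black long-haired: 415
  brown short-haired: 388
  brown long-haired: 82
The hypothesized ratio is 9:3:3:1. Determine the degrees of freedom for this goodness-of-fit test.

A goodness-of-fit test with 4 phenotype classes has df = 4 − 1 = 3.

3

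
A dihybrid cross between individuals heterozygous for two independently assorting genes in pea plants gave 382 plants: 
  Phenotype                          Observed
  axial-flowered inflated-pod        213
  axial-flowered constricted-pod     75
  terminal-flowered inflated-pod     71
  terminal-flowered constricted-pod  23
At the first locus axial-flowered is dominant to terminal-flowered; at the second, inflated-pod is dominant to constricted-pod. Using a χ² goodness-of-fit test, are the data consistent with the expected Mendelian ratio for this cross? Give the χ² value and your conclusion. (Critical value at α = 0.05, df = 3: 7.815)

0.213; consistent

A dihybrid F₂ with independent assortment and complete dominance at both loci gives a 9:3:3:1 phenotypic ratio.
Expected counts for N = 382 under a 9:3:3:1 ratio (total parts = 16):
  axial-flowered inflated-pod: 382 × 9/16 = 214.875
  axial-flowered constricted-pod: 382 × 3/16 = 71.625
  terminal-flowered inflated-pod: 382 × 3/16 = 71.625
  terminal-flowered constricted-pod: 382 × 1/16 = 23.875
χ² = Σ (O − E)² / E
  axial-flowered inflated-pod: (213 − 214.875)² / 214.875 = 0.0164
  axial-flowered constricted-pod: (75 − 71.625)² / 71.625 = 0.1590
  terminal-flowered inflated-pod: (71 − 71.625)² / 71.625 = 0.0055
  terminal-flowered constricted-pod: (23 − 23.875)² / 23.875 = 0.0321
χ² = 0.0164 + 0.1590 + 0.0055 + 0.0321 = 0.213
Degrees of freedom = 4 − 1 = 3; critical value at α = 0.05 is 7.815.
Since 0.213 < 7.815, we fail to reject the null hypothesis — the data are consistent with the 9:3:3:1 ratio.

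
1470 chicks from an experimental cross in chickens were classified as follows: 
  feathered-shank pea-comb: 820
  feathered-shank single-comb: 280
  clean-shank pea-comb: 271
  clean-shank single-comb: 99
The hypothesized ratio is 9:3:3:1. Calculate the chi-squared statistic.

Total ratio parts = 16. Expected numbers out of 1470:
  feathered-shank pea-comb: 1470 × 9/16 = 826.875
  feathered-shank single-comb: 1470 × 3/16 = 275.625
  clean-shank pea-comb: 1470 × 3/16 = 275.625
  clean-shank single-comb: 1470 × 1/16 = 91.875
χ² = Σ (O − E)² / E
  feathered-shank pea-comb: (820 − 826.875)² / 826.875 = 0.0572
  feathered-shank single-comb: (280 − 275.625)² / 275.625 = 0.0694
  clean-shank pea-comb: (271 − 275.625)² / 275.625 = 0.0776
  clean-shank single-comb: (99 − 91.875)² / 91.875 = 0.5526
χ² = 0.0572 + 0.0694 + 0.0776 + 0.5526 = 0.7568 ≈ 0.757

0.757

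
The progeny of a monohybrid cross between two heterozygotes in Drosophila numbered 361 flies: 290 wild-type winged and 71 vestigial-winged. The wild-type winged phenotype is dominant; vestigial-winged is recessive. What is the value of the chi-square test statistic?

For a monohybrid cross between heterozygotes with complete dominance, the expected phenotypic ratio is 3:1.
Under the 3:1 hypothesis (Σ ratio = 4, N = 361):
  wild-type winged: 361 × 3/4 = 270.75
  vestigial-winged: 361 × 1/4 = 90.25
χ² = Σ (O − E)² / E
  wild-type winged: (290 − 270.75)² / 270.75 = 1.3687
  vestigial-winged: (71 − 90.25)² / 90.25 = 4.1060
χ² = 1.3687 + 4.1060 = 5.4747 ≈ 5.475

5.475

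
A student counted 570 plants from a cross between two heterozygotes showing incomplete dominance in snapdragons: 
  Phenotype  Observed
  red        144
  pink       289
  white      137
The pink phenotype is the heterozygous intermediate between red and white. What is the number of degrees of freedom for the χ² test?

2

With incomplete dominance, a heterozygote × heterozygote cross gives a 1:2:1 phenotypic ratio.
A goodness-of-fit test with 3 phenotype classes has df = 3 − 1 = 2.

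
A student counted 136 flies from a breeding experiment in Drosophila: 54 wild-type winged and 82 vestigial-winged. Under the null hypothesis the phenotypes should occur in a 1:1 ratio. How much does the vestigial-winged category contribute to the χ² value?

2.882

Under the 1:1 hypothesis (Σ ratio = 2, N = 136):
  wild-type winged: 136 × 1/2 = 68
  vestigial-winged: 136 × 1/2 = 68
Contribution of vestigial-winged: (82 − 68)² / 68 = 2.8824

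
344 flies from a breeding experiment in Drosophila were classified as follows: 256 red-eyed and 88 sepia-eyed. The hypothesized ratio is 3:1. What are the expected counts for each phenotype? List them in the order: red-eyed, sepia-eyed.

Under the 3:1 hypothesis (Σ ratio = 4, N = 344):
  red-eyed: 344 × 3/4 = 258
  sepia-eyed: 344 × 1/4 = 86

258, 86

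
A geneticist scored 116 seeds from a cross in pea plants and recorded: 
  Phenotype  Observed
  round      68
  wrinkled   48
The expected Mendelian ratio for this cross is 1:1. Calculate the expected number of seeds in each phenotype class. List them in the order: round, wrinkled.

Total ratio parts = 2. Expected numbers out of 116:
  round: 116 × 1/2 = 58
  wrinkled: 116 × 1/2 = 58

58, 58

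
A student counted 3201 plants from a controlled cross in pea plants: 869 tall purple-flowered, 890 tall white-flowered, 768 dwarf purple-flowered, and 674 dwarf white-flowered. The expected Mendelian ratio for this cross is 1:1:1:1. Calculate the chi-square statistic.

Total ratio parts = 4. Expected numbers out of 3201:
  tall purple-flowered: 3201 × 1/4 = 800.25
  tall white-flowered: 3201 × 1/4 = 800.25
  dwarf purple-flowered: 3201 × 1/4 = 800.25
  dwarf white-flowered: 3201 × 1/4 = 800.25
χ² = Σ (O − E)² / E
  tall purple-flowered: (869 − 800.25)² / 800.25 = 5.9064
  tall white-flowered: (890 − 800.25)² / 800.25 = 10.0657
  dwarf purple-flowered: (768 − 800.25)² / 800.25 = 1.2997
  dwarf white-flowered: (674 − 800.25)² / 800.25 = 19.9176
χ² = 5.9064 + 10.0657 + 1.2997 + 19.9176 = 37.1894 ≈ 37.189

37.189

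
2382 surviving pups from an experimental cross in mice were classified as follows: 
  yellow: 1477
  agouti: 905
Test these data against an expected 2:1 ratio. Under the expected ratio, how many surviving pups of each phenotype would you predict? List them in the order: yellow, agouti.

1588, 794

Expected counts for N = 2382 under a 2:1 ratio (total parts = 3):
  yellow: 2382 × 2/3 = 1588
  agouti: 2382 × 1/3 = 794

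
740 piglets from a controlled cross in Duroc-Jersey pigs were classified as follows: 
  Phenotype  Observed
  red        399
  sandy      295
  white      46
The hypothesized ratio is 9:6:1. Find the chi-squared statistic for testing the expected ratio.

Total ratio parts = 16. Expected numbers out of 740:
  red: 740 × 9/16 = 416.25
  sandy: 740 × 6/16 = 277.5
  white: 740 × 1/16 = 46.25
χ² = Σ (O − E)² / E
  red: (399 − 416.25)² / 416.25 = 0.7149
  sandy: (295 − 277.5)² / 277.5 = 1.1036
  white: (46 − 46.25)² / 46.25 = 0.0014
χ² = 0.7149 + 1.1036 + 0.0014 = 1.8199 ≈ 1.820

1.820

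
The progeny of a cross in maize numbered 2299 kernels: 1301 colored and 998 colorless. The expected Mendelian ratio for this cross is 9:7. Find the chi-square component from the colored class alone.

Expected counts for N = 2299 under a 9:7 ratio (total parts = 16):
  colored: 2299 × 9/16 = 1293.1875
  colorless: 2299 × 7/16 = 1005.8125
Contribution of colored: (1301 − 1293.1875)² / 1293.1875 = 0.0472

0.047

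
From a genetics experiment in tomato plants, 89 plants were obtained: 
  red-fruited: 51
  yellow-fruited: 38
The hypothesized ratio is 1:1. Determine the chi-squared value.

1.899

The 1:1 ratio has 2 parts, so with N = 89 the expected counts are:
  red-fruited: 89 × 1/2 = 44.5
  yellow-fruited: 89 × 1/2 = 44.5
χ² = Σ (O − E)² / E
  red-fruited: (51 − 44.5)² / 44.5 = 0.9494
  yellow-fruited: (38 − 44.5)² / 44.5 = 0.9494
χ² = 0.9494 + 0.9494 = 1.8988 ≈ 1.899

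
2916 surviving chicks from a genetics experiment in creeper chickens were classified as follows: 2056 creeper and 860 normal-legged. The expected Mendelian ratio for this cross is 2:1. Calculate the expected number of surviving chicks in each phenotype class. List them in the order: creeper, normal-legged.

Total ratio parts = 3. Expected numbers out of 2916:
  creeper: 2916 × 2/3 = 1944
  normal-legged: 2916 × 1/3 = 972

1944, 972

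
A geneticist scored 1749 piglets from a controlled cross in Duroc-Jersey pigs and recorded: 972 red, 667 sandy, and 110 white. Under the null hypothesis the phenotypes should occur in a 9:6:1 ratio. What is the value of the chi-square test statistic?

Under the 9:6:1 hypothesis (Σ ratio = 16, N = 1749):
  red: 1749 × 9/16 = 983.8125
  sandy: 1749 × 6/16 = 655.875
  white: 1749 × 1/16 = 109.3125
χ² = Σ (O − E)² / E
  red: (972 − 983.8125)² / 983.8125 = 0.1418
  sandy: (667 − 655.875)² / 655.875 = 0.1887
  white: (110 − 109.3125)² / 109.3125 = 0.0043
χ² = 0.1418 + 0.1887 + 0.0043 = 0.3348 ≈ 0.335

0.335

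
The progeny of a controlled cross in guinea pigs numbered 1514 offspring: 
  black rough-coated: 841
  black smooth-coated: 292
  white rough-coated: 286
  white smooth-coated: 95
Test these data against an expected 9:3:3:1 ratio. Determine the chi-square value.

Expected counts for N = 1514 under a 9:3:3:1 ratio (total parts = 16):
  black rough-coated: 1514 × 9/16 = 851.625
  black smooth-coated: 1514 × 3/16 = 283.875
  white rough-coated: 1514 × 3/16 = 283.875
  white smooth-coated: 1514 × 1/16 = 94.625
χ² = Σ (O − E)² / E
  black rough-coated: (841 − 851.625)² / 851.625 = 0.1326
  black smooth-coated: (292 − 283.875)² / 283.875 = 0.2326
  white rough-coated: (286 − 283.875)² / 283.875 = 0.0159
  white smooth-coated: (95 − 94.625)² / 94.625 = 0.0015
χ² = 0.1326 + 0.2326 + 0.0159 + 0.0015 = 0.3826 ≈ 0.383

0.383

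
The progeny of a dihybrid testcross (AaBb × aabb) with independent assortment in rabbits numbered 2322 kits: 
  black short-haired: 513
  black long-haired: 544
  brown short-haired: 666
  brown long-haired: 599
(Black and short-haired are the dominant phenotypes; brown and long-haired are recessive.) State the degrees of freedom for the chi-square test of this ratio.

A dihybrid testcross with independent assortment gives a 1:1:1:1 ratio.
A goodness-of-fit test with 4 phenotype classes has df = 4 − 1 = 3.

3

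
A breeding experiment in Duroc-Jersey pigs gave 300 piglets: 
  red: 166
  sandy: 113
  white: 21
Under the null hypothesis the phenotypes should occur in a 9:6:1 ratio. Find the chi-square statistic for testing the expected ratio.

0.317

Under the 9:6:1 hypothesis (Σ ratio = 16, N = 300):
  red: 300 × 9/16 = 168.75
  sandy: 300 × 6/16 = 112.5
  white: 300 × 1/16 = 18.75
χ² = Σ (O − E)² / E
  red: (166 − 168.75)² / 168.75 = 0.0448
  sandy: (113 − 112.5)² / 112.5 = 0.0022
  white: (21 − 18.75)² / 18.75 = 0.2700
χ² = 0.0448 + 0.0022 + 0.2700 = 0.317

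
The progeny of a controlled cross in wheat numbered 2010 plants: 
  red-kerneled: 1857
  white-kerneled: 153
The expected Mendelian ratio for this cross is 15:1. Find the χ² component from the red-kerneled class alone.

Total ratio parts = 16. Expected numbers out of 2010:
  red-kerneled: 2010 × 15/16 = 1884.375
  white-kerneled: 2010 × 1/16 = 125.625
Contribution of red-kerneled: (1857 − 1884.375)² / 1884.375 = 0.3977

0.398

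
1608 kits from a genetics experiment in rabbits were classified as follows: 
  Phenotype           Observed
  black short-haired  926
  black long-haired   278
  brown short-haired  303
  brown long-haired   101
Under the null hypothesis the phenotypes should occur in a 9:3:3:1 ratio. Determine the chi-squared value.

Total ratio parts = 16. Expected numbers out of 1608:
  black short-haired: 1608 × 9/16 = 904.5
  black long-haired: 1608 × 3/16 = 301.5
  brown short-haired: 1608 × 3/16 = 301.5
  brown long-haired: 1608 × 1/16 = 100.5
χ² = Σ (O − E)² / E
  black short-haired: (926 − 904.5)² / 904.5 = 0.5111
  black long-haired: (278 − 301.5)² / 301.5 = 1.8317
  brown short-haired: (303 − 301.5)² / 301.5 = 0.0075
  brown long-haired: (101 − 100.5)² / 100.5 = 0.0025
χ² = 0.5111 + 1.8317 + 0.0075 + 0.0025 = 2.3528 ≈ 2.353

2.353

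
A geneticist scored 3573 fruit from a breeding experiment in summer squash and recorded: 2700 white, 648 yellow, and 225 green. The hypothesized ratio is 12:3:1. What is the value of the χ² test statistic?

0.884

Total ratio parts = 16. Expected numbers out of 3573:
  white: 3573 × 12/16 = 2679.75
  yellow: 3573 × 3/16 = 669.9375
  green: 3573 × 1/16 = 223.3125
χ² = Σ (O − E)² / E
  white: (2700 − 2679.75)² / 2679.75 = 0.1530
  yellow: (648 − 669.9375)² / 669.9375 = 0.7184
  green: (225 − 223.3125)² / 223.3125 = 0.0128
χ² = 0.1530 + 0.7184 + 0.0128 = 0.8842 ≈ 0.884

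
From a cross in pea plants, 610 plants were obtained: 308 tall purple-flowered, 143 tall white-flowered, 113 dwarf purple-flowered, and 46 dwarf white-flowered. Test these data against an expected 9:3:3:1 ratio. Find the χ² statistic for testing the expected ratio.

Total ratio parts = 16. Expected numbers out of 610:
  tall purple-flowered: 610 × 9/16 = 343.125
  tall white-flowered: 610 × 3/16 = 114.375
  dwarf purple-flowered: 610 × 3/16 = 114.375
  dwarf white-flowered: 610 × 1/16 = 38.125
χ² = Σ (O − E)² / E
  tall purple-flowered: (308 − 343.125)² / 343.125 = 3.5957
  tall white-flowered: (143 − 114.375)² / 114.375 = 7.1641
  dwarf purple-flowered: (113 − 114.375)² / 114.375 = 0.0165
  dwarf white-flowered: (46 − 38.125)² / 38.125 = 1.6266
χ² = 3.5957 + 7.1641 + 0.0165 + 1.6266 = 12.4029 ≈ 12.403

12.403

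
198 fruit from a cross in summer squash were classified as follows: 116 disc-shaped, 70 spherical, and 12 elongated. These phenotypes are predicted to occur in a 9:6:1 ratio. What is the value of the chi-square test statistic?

0.447

Under the 9:6:1 hypothesis (Σ ratio = 16, N = 198):
  disc-shaped: 198 × 9/16 = 111.375
  spherical: 198 × 6/16 = 74.25
  elongated: 198 × 1/16 = 12.375
χ² = Σ (O − E)² / E
  disc-shaped: (116 − 111.375)² / 111.375 = 0.1921
  spherical: (70 − 74.25)² / 74.25 = 0.2433
  elongated: (12 − 12.375)² / 12.375 = 0.0114
χ² = 0.1921 + 0.2433 + 0.0114 = 0.4468 ≈ 0.447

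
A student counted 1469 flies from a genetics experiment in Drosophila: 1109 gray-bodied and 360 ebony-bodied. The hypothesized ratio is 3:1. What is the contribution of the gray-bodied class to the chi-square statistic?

0.048

The 3:1 ratio has 4 parts, so with N = 1469 the expected counts are:
  gray-bodied: 1469 × 3/4 = 1101.75
  ebony-bodied: 1469 × 1/4 = 367.25
Contribution of gray-bodied: (1109 − 1101.75)² / 1101.75 = 0.0477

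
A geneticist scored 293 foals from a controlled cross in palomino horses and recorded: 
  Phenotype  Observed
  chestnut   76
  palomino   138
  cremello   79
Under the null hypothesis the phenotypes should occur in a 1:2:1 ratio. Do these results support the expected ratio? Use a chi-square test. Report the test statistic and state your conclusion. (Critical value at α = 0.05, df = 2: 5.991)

Under the 1:2:1 hypothesis (Σ ratio = 4, N = 293):
  chestnut: 293 × 1/4 = 73.25
  palomino: 293 × 2/4 = 146.5
  cremello: 293 × 1/4 = 73.25
χ² = Σ (O − E)² / E
  chestnut: (76 − 73.25)² / 73.25 = 0.1032
  palomino: (138 − 146.5)² / 146.5 = 0.4932
  cremello: (79 − 73.25)² / 73.25 = 0.4514
χ² = 0.1032 + 0.4932 + 0.4514 = 1.0478 ≈ 1.048
Degrees of freedom = 3 − 1 = 2; critical value at α = 0.05 is 5.991.
Since 1.048 < 5.991, we fail to reject the null hypothesis — the data are consistent with the 1:2:1 ratio.

1.048; consistent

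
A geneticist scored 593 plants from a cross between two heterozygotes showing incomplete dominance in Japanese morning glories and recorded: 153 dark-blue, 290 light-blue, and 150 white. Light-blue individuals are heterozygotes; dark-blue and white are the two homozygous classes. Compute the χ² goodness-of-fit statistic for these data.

0.315

With incomplete dominance, a heterozygote × heterozygote cross gives a 1:2:1 phenotypic ratio.
Under the 1:2:1 hypothesis (Σ ratio = 4, N = 593):
  dark-blue: 593 × 1/4 = 148.25
  light-blue: 593 × 2/4 = 296.5
  white: 593 × 1/4 = 148.25
χ² = Σ (O − E)² / E
  dark-blue: (153 − 148.25)² / 148.25 = 0.1522
  light-blue: (290 − 296.5)² / 296.5 = 0.1425
  white: (150 − 148.25)² / 148.25 = 0.0207
χ² = 0.1522 + 0.1425 + 0.0207 = 0.3154 ≈ 0.315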